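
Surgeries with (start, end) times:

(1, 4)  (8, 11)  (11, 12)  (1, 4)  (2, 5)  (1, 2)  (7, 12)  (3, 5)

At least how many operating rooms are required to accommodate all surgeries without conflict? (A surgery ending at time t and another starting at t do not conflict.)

Events (time:±→running): 1:+→1 1:+→2 1:+→3 2:-→2 2:+→3 3:+→4 … peak 4.

4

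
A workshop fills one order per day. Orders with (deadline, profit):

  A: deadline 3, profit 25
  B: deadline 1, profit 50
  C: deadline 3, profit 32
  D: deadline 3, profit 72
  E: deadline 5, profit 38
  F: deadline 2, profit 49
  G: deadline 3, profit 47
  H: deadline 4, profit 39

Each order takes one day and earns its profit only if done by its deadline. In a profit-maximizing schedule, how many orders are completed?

Sort by profit descending; place each in the latest free slot ≤ its deadline.
By profit: D(d3,72), B(d1,50), F(d2,49), G(d3,47), H(d4,39), E(d5,38), C(d3,32), A(d3,25)
D→slot 3; B→slot 1; F→slot 2; G skipped; H→slot 4; E→slot 5; C skipped; A skipped.
5 of 8 scheduled.

5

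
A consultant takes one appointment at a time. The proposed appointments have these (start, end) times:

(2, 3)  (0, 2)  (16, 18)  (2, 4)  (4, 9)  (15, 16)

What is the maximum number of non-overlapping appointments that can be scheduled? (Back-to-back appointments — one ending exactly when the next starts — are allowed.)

Order by finish time; keep every interval that doesn't clash with the previous kept one.
By end time: (0,2), (2,3), (2,4), (4,9), (15,16), (16,18).
Pick (0,2); next start ≥ 2 → (2,3); next start ≥ 3 → (4,9); next start ≥ 9 → (15,16); next start ≥ 16 → (16,18).
Selected 5 appointments.

5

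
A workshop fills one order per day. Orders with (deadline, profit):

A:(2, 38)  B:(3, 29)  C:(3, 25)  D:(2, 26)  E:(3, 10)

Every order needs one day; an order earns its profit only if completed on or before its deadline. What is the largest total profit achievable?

By profit: A(d2,38), B(d3,29), D(d2,26), C(d3,25), E(d3,10)
A→slot 2; B→slot 3; D→slot 1; C skipped; E skipped.
Profit = 26 + 38 + 29 = 93

93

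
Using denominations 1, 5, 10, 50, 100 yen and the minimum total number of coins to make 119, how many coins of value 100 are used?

Use the largest denomination that fits, subtract, and repeat.
119 − 1×100→19 − 1×10→9 − 1×5→4 − 4×1→0
Count of 100: 1

1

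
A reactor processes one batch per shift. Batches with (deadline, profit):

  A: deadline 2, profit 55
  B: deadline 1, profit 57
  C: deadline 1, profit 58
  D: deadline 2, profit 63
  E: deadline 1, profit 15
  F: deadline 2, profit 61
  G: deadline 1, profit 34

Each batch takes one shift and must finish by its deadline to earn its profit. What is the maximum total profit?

124

Sort by profit descending; place each in the latest free slot ≤ its deadline.
By profit: D(d2,63), F(d2,61), C(d1,58), B(d1,57), A(d2,55), G(d1,34), E(d1,15)
D→slot 2; F→slot 1; C skipped; B skipped; A skipped; G skipped; E skipped.
Profit = 61 + 63 = 124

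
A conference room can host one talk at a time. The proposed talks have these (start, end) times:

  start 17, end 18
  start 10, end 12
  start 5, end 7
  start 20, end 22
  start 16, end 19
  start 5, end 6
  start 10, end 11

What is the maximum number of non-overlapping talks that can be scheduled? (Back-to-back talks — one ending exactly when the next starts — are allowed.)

Sorted by end: (5,6)  (5,7)  (10,11)  (10,12)  (17,18)  (16,19)  (20,22)
take (5,6); take (10,11); skip (10,12); take (17,18); take (20,22).
Selected 4 talks.

4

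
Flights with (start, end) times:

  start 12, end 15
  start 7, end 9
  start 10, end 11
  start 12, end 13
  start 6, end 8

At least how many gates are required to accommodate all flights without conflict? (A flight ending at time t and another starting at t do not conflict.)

Events (time:±→running): 6:+→1 7:+→2 … peak 2.

2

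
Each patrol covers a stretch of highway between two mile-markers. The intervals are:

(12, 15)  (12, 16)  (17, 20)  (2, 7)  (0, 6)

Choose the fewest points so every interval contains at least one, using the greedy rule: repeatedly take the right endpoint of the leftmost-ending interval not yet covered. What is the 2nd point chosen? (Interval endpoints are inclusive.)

15

Sort by right endpoint; whenever an interval is uncovered, place a point at its right end.
Sorted: [0,6] [2,7] [12,15] [12,16] [17,20]
{[0,6],[2,7]} hit by 6; {[12,15],[12,16]} hit by 15; {[17,20]} hit by 20.
Points: 6, 15, 20 (3 total).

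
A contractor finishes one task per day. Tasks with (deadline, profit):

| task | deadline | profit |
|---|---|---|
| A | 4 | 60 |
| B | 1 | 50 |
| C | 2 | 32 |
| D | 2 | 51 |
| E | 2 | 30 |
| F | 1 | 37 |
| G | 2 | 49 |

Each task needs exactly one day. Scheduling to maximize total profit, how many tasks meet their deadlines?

3

Profit order: A=60 D=51 B=50 G=49 F=37 C=32 E=30
Assign: A→slot 4, D→slot 2, B→slot 1, G skipped, F skipped, C skipped, E skipped.
Slots: [1:B] [2:D] [4:A]
3 of 7 scheduled.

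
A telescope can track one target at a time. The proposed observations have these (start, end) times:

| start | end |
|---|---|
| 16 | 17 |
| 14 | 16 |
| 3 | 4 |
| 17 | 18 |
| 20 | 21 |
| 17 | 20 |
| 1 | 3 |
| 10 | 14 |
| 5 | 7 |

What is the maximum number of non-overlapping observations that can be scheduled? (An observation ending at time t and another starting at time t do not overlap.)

8

Order by finish time; keep every interval that doesn't clash with the previous kept one.
Sorted by end: (1,3)  (3,4)  (5,7)  (10,14)  (14,16)  (16,17)  (17,18)  (17,20)  (20,21)
take (1,3); take (3,4); take (5,7); take (10,14); take (14,16); take (16,17); take (17,18); take (20,21).
Selected 8 observations.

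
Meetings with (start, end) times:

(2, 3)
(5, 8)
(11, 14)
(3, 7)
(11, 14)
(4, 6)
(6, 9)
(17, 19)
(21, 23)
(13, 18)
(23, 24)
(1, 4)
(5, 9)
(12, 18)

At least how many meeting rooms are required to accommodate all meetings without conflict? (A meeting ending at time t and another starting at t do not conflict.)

starts: [1, 2, 3, 4, 5, 5, 6, 11, 11, 12, 13, 17, 21, 23]
ends:   [3, 4, 6, 7, 8, 9, 9, 14, 14, 18, 18, 19, 23, 24]
s1→1 s2→2 e3→1 s3→2 e4→1 s4→2 s5→3 s5→4  — peak 4.

4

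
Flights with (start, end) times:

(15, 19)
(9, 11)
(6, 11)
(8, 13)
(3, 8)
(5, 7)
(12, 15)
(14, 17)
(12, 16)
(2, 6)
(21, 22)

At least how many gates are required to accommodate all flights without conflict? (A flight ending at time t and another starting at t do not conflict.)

The answer is the maximum number of intervals overlapping at any instant.
Events (time:±→running): 2:+→1 3:+→2 5:+→3 … peak 3.

3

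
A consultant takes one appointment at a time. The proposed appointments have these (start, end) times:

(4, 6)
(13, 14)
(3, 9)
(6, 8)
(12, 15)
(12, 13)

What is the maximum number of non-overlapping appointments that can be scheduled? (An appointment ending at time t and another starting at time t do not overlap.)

Sort by end time and greedily take each interval whose start is ≥ the last chosen end.
Sorted by end: (4,6)  (6,8)  (3,9)  (12,13)  (13,14)  (12,15)
take (4,6); take (6,8); take (12,13); take (13,14); skip (12,15).
Selected 4 appointments.

4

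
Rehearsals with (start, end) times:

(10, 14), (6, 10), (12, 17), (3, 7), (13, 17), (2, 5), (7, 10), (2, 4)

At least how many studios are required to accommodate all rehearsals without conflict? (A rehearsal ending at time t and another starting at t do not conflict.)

3

Count concurrent intervals with a sweep; the peak is the room count.
Events (time:±→running): 2:+→1 2:+→2 3:+→3 … peak 3.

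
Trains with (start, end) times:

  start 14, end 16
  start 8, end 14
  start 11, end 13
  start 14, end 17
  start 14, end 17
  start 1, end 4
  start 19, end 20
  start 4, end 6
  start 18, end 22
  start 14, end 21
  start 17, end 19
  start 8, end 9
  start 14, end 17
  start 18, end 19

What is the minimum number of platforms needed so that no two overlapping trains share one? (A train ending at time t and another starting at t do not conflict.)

5

starts: [1, 4, 8, 8, 11, 14, 14, 14, 14, 14, 17, 18, 18, 19]
ends:   [4, 6, 9, 13, 14, 16, 17, 17, 17, 19, 19, 20, 21, 22]
s1→1 e4→0 s4→1 e6→0 s8→1 s8→2 e9→1 s11→2 e13→1 e14→0 s14→1 s14→2 s14→3 s14→4 s14→5  — peak 5.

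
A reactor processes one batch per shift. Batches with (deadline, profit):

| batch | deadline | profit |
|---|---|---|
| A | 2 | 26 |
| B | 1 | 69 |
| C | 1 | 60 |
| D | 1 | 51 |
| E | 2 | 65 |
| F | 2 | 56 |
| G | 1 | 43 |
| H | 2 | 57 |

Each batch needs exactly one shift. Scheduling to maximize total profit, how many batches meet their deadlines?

Profit order: B=69 E=65 C=60 H=57 F=56 D=51 G=43 A=26
Assign: B→slot 1, E→slot 2, C skipped, H skipped, F skipped, D skipped, G skipped, A skipped.
Slots: [1:B] [2:E]
2 of 8 scheduled.

2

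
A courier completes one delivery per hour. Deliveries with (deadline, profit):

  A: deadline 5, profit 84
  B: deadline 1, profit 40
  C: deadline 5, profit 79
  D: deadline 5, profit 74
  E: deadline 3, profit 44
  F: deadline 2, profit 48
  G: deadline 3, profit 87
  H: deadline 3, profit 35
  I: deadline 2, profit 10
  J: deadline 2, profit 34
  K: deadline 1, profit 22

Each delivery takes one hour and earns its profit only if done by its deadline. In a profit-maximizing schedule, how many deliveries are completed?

5

Profit order: G=87 A=84 C=79 D=74 F=48 E=44 B=40 H=35 J=34 K=22 I=10
Assign: G→slot 3, A→slot 5, C→slot 4, D→slot 2, F→slot 1, E skipped, B skipped, H skipped, J skipped, K skipped, I skipped.
Slots: [1:F] [2:D] [3:G] [4:C] [5:A]
5 of 11 scheduled.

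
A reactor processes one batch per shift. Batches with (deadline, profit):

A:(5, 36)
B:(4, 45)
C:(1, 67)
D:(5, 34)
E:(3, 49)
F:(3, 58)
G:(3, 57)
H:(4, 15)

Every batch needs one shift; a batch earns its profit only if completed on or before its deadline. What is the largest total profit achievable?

Sort by profit descending; place each in the latest free slot ≤ its deadline.
Profit order: C=67 F=58 G=57 E=49 B=45 A=36 D=34 H=15
Assign: C→slot 1, F→slot 3, G→slot 2, E skipped, B→slot 4, A→slot 5, D skipped, H skipped.
Slots: [1:C] [2:G] [3:F] [4:B] [5:A]
Profit = 67 + 57 + 58 + 45 + 36 = 263

263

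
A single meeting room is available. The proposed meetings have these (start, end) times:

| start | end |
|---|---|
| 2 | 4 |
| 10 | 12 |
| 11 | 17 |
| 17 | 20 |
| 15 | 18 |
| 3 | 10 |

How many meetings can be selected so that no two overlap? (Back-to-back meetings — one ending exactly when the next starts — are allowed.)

3

Sorted by end: (2,4)  (3,10)  (10,12)  (11,17)  (15,18)  (17,20)
take (2,4); skip (3,10); take (10,12); take (15,18).
Selected 3 meetings.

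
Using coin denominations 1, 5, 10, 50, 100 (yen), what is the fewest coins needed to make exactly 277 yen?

8

277 = 2×100 + 1×50 + 2×10 + 1×5 + 2×1
Total coins = 2 + 1 + 2 + 1 + 2 = 8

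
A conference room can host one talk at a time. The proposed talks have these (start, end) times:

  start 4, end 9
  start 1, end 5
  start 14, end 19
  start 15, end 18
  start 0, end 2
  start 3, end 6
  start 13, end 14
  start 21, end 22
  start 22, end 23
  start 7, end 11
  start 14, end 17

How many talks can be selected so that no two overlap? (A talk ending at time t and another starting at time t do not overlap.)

7

Order by finish time; keep every interval that doesn't clash with the previous kept one.
Sorted by end: (0,2)  (1,5)  (3,6)  (4,9)  (7,11)  (13,14)  (14,17)  (15,18)  (14,19)  (21,22)  (22,23)
take (0,2); skip (1,5); take (3,6); skip (4,9); take (7,11); take (13,14); take (14,17); skip (15,18); take (21,22); take (22,23).
Selected 7 talks.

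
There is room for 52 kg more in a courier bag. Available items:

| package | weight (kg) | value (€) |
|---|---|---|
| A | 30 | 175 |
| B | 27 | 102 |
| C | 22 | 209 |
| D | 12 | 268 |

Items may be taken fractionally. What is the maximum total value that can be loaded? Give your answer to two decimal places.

Greedy by value/weight ratio, highest first.
Order: D (268/12=22.33) > C (209/22=9.50) > A (175/30=5.83) > B (102/27=3.78)
Fill: take D (12 @ 268) → take C (22 @ 209) → take 18/30 of A → 105.00; 52/52 used.
Total value = 582.00

582.00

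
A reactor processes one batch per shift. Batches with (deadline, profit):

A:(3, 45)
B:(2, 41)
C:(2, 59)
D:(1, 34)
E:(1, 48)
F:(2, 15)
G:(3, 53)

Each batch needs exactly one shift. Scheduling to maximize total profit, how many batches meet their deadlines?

Take jobs in profit order; each goes to the latest open slot no later than its deadline.
By profit: C(d2,59), G(d3,53), E(d1,48), A(d3,45), B(d2,41), D(d1,34), F(d2,15)
C→slot 2; G→slot 3; E→slot 1; A skipped; B skipped; D skipped; F skipped.
3 of 7 scheduled.

3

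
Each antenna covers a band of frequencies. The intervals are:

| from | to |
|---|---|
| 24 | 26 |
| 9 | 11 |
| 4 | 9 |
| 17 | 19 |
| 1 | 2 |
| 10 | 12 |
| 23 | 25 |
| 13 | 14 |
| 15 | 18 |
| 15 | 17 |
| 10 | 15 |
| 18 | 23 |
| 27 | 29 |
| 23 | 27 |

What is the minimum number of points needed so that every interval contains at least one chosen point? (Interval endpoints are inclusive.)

Process intervals by earliest right end; each time one isn't hit yet, stab at its right endpoint.
By right end: [1,2]  [4,9]  [9,11]  [10,12]  [13,14]  [10,15]  [15,17]  [15,18]  [17,19]  [18,23]  [23,25]  [24,26]  [23,27]  [27,29]
[1,2] uncovered → point at 2; [4,9] uncovered → point at 9; [10,12] uncovered → point at 12; [13,14] uncovered → point at 14; [15,17] uncovered → point at 17; [18,23] uncovered → point at 23; [24,26] uncovered → point at 26; [27,29] uncovered → point at 29.
Points: 2, 9, 12, 14, 17, 23, 26, 29 (8 total).

8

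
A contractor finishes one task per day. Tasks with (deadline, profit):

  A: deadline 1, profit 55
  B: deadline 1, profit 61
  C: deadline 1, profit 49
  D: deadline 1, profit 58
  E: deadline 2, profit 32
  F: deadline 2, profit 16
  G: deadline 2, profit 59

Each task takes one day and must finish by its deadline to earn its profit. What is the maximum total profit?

Sort by profit descending; place each in the latest free slot ≤ its deadline.
Profit order: B=61 G=59 D=58 A=55 C=49 E=32 F=16
Assign: B→slot 1, G→slot 2, D skipped, A skipped, C skipped, E skipped, F skipped.
Slots: [1:B] [2:G]
Profit = 61 + 59 = 120

120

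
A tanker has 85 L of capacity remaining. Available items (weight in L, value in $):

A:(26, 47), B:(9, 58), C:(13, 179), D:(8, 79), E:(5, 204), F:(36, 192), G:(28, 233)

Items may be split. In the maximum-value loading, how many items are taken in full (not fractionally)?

Sort by value per unit weight and fill in that order.
Ratios (sorted): E 40.80, C 13.77, D 9.88, G 8.32, B 6.44, F 5.33, A 1.81
take E (5 @ 204); take C (13 @ 179); take D (8 @ 79); take G (28 @ 233); take B (9 @ 58); take 22/36 of F → 117.33. Capacity used 85/85.
5 item(s) taken whole; one partial (take 22/36 of F).

5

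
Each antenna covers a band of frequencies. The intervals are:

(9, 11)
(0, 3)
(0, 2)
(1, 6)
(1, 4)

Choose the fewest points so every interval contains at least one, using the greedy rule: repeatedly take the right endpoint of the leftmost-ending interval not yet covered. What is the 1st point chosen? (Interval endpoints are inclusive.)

2

Process intervals by earliest right end; each time one isn't hit yet, stab at its right endpoint.
Sorted: [0,2] [0,3] [1,4] [1,6] [9,11]
{[0,2],[0,3],[1,4],[1,6]} hit by 2; {[9,11]} hit by 11.
Points: 2, 11 (2 total).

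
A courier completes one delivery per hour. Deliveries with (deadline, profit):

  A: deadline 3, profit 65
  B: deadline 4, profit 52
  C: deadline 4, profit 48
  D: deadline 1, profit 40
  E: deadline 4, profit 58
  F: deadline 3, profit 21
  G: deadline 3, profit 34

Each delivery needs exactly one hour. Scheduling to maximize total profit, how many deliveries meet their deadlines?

4

Take jobs in profit order; each goes to the latest open slot no later than its deadline.
By profit: A(d3,65), E(d4,58), B(d4,52), C(d4,48), D(d1,40), G(d3,34), F(d3,21)
A→slot 3; E→slot 4; B→slot 2; C→slot 1; D skipped; G skipped; F skipped.
4 of 7 scheduled.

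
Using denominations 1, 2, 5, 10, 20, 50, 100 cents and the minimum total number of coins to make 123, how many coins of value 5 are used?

0

Use the largest denomination that fits, subtract, and repeat.
123 = 1×100 + 1×20 + 1×2 + 1×1
Count of 5: 0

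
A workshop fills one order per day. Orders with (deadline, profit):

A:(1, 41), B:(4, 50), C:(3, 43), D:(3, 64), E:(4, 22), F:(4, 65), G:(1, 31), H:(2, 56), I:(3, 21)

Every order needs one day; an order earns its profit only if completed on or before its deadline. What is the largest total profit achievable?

235

Profit order: F=65 D=64 H=56 B=50 C=43 A=41 G=31 E=22 I=21
Assign: F→slot 4, D→slot 3, H→slot 2, B→slot 1, C skipped, A skipped, G skipped, E skipped, I skipped.
Slots: [1:B] [2:H] [3:D] [4:F]
Profit = 50 + 56 + 64 + 65 = 235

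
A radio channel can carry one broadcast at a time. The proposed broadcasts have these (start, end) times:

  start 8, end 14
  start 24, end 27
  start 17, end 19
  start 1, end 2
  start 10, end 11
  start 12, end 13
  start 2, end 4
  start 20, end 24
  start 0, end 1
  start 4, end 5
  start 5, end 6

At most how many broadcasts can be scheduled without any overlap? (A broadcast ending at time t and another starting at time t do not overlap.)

10

Order by finish time; keep every interval that doesn't clash with the previous kept one.
Sorted by end: (0,1)  (1,2)  (2,4)  (4,5)  (5,6)  (10,11)  (12,13)  (8,14)  (17,19)  (20,24)  (24,27)
take (0,1); take (1,2); take (2,4); take (4,5); take (5,6); take (10,11); take (12,13); skip (8,14); take (17,19); take (20,24); take (24,27).
Selected 10 broadcasts.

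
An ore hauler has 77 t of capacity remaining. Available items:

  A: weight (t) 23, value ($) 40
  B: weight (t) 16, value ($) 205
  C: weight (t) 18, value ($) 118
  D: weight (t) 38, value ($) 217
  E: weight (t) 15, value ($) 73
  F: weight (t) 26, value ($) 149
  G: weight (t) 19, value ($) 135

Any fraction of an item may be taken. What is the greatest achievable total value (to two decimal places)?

595.54

Ratios (sorted): B 12.81, G 7.11, C 6.56, F 5.73, D 5.71, E 4.87, A 1.74
take B (16 @ 205); take G (19 @ 135); take C (18 @ 118); take 24/26 of F → 137.54. Capacity used 77/77.
Total value = 595.54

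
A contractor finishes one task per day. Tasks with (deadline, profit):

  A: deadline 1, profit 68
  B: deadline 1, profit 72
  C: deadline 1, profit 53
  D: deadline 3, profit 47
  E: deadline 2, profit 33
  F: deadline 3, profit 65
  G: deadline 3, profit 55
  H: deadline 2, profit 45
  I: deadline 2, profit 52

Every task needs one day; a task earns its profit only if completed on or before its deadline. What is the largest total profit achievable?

By profit: B(d1,72), A(d1,68), F(d3,65), G(d3,55), C(d1,53), I(d2,52), D(d3,47), H(d2,45), E(d2,33)
B→slot 1; A skipped; F→slot 3; G→slot 2; C skipped; I skipped; D skipped; H skipped; E skipped.
Profit = 72 + 55 + 65 = 192

192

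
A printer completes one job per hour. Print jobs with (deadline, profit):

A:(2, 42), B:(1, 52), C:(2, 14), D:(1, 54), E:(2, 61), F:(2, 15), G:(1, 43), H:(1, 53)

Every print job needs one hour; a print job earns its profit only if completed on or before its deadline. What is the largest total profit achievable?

Take jobs in profit order; each goes to the latest open slot no later than its deadline.
Profit order: E=61 D=54 H=53 B=52 G=43 A=42 F=15 C=14
Assign: E→slot 2, D→slot 1, H skipped, B skipped, G skipped, A skipped, F skipped, C skipped.
Slots: [1:D] [2:E]
Profit = 54 + 61 = 115

115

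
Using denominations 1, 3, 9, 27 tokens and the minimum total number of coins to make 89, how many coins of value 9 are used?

0

Use the largest denomination that fits, subtract, and repeat.
89 − 3×27→8 − 2×3→2 − 2×1→0
Count of 9: 0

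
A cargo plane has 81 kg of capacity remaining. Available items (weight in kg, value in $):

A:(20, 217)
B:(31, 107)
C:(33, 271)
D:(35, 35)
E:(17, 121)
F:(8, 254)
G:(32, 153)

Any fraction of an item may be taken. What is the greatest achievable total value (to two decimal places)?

877.34

Order: F (254/8=31.75) > A (217/20=10.85) > C (271/33=8.21) > E (121/17=7.12) > G (153/32=4.78) > B (107/31=3.45) > D (35/35=1.00)
Fill: take F (8 @ 254) → take A (20 @ 217) → take C (33 @ 271) → take E (17 @ 121) → take 3/32 of G → 14.34; 81/81 used.
Total value = 877.34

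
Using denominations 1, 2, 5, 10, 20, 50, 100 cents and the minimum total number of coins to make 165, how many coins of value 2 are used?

Greedy: take as many of the largest coin as possible, then repeat with the remainder.
165 − 1×100→65 − 1×50→15 − 1×10→5 − 1×5→0
Count of 2: 0

0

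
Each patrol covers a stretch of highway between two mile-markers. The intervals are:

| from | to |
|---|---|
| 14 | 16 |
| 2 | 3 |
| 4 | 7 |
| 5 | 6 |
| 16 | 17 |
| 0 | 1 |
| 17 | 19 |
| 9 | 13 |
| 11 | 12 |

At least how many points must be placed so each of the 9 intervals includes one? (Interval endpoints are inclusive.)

6

Process intervals by earliest right end; each time one isn't hit yet, stab at its right endpoint.
By right end: [0,1]  [2,3]  [5,6]  [4,7]  [11,12]  [9,13]  [14,16]  [16,17]  [17,19]
[0,1] uncovered → point at 1; [2,3] uncovered → point at 3; [5,6] uncovered → point at 6; [11,12] uncovered → point at 12; [14,16] uncovered → point at 16; [17,19] uncovered → point at 19.
Points: 1, 3, 6, 12, 16, 19 (6 total).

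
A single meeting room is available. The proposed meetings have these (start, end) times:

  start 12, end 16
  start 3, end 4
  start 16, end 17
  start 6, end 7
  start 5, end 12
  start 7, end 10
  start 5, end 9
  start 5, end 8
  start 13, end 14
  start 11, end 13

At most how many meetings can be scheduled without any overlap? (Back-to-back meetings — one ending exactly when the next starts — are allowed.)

6

Greedy by earliest finish: after sorting by end time, pick each interval compatible with the last pick.
By end time: (3,4), (6,7), (5,8), (5,9), (7,10), (5,12), (11,13), (13,14), (12,16), (16,17).
Pick (3,4); next start ≥ 4 → (6,7); next start ≥ 7 → (7,10); next start ≥ 10 → (11,13); next start ≥ 13 → (13,14); next start ≥ 14 → (16,17).
Selected 6 meetings.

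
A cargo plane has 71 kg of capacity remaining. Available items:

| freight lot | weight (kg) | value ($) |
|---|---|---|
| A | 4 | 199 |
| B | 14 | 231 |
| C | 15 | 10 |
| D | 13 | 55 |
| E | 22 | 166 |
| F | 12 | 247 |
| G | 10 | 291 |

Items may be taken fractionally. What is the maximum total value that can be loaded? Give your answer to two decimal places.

1172.08

Greedy by value/weight ratio, highest first.
Ratios (sorted): A 49.75, G 29.10, F 20.58, B 16.50, E 7.55, D 4.23, C 0.67
take A (4 @ 199); take G (10 @ 291); take F (12 @ 247); take B (14 @ 231); take E (22 @ 166); take 9/13 of D → 38.08. Capacity used 71/71.
Total value = 1172.08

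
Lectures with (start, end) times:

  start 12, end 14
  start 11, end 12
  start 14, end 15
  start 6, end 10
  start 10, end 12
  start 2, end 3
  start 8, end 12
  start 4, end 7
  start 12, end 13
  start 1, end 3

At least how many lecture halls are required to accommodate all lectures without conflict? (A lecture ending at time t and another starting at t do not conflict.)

3

starts: [1, 2, 4, 6, 8, 10, 11, 12, 12, 14]
ends:   [3, 3, 7, 10, 12, 12, 12, 13, 14, 15]
s1→1 s2→2 e3→1 e3→0 s4→1 s6→2 e7→1 s8→2 e10→1 s10→2 s11→3  — peak 3.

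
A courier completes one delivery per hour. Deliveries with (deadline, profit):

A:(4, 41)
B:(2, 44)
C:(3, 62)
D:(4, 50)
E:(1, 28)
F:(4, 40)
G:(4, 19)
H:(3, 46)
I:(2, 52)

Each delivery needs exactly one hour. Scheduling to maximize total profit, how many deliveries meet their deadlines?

4

Sort by profit descending; place each in the latest free slot ≤ its deadline.
Profit order: C=62 I=52 D=50 H=46 B=44 A=41 F=40 E=28 G=19
Assign: C→slot 3, I→slot 2, D→slot 4, H→slot 1, B skipped, A skipped, F skipped, E skipped, G skipped.
Slots: [1:H] [2:I] [3:C] [4:D]
4 of 9 scheduled.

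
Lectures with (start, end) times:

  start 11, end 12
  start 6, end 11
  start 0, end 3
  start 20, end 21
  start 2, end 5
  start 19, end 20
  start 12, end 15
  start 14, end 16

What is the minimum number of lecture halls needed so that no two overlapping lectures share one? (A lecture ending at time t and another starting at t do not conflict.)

2

Count concurrent intervals with a sweep; the peak is the room count.
starts: [0, 2, 6, 11, 12, 14, 19, 20]
ends:   [3, 5, 11, 12, 15, 16, 20, 21]
s0→1 s2→2  — peak 2.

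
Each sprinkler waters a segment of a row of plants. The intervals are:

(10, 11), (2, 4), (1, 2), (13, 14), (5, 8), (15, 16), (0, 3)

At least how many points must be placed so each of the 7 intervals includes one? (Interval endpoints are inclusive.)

5

Sorted: [1,2] [0,3] [2,4] [5,8] [10,11] [13,14] [15,16]
{[1,2],[0,3],[2,4]} hit by 2; {[5,8]} hit by 8; {[10,11]} hit by 11; {[13,14]} hit by 14; {[15,16]} hit by 16.
Points: 2, 8, 11, 14, 16 (5 total).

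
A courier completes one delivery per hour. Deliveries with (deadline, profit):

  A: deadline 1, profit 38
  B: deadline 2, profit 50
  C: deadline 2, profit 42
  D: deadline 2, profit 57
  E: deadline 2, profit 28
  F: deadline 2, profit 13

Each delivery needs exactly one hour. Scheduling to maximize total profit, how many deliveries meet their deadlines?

Profit order: D=57 B=50 C=42 A=38 E=28 F=13
Assign: D→slot 2, B→slot 1, C skipped, A skipped, E skipped, F skipped.
Slots: [1:B] [2:D]
2 of 6 scheduled.

2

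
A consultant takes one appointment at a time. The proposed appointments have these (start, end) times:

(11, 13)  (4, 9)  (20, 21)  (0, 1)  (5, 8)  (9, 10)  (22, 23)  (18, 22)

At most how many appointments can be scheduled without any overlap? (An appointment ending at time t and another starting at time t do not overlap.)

6

Order by finish time; keep every interval that doesn't clash with the previous kept one.
Sorted by end: (0,1)  (5,8)  (4,9)  (9,10)  (11,13)  (20,21)  (18,22)  (22,23)
take (0,1); take (5,8); take (9,10); take (11,13); take (20,21); take (22,23).
Selected 6 appointments.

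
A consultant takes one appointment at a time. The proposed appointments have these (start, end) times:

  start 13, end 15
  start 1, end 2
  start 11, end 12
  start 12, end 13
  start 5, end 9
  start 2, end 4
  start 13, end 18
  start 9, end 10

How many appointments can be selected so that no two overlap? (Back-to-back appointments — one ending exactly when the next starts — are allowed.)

7

Order by finish time; keep every interval that doesn't clash with the previous kept one.
Sorted by end: (1,2)  (2,4)  (5,9)  (9,10)  (11,12)  (12,13)  (13,15)  (13,18)
take (1,2); take (2,4); take (5,9); take (9,10); take (11,12); take (12,13); take (13,15).
Selected 7 appointments.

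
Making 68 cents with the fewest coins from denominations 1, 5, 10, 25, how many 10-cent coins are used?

Greedy: take as many of the largest coin as possible, then repeat with the remainder.
68 − 2×25→18 − 1×10→8 − 1×5→3 − 3×1→0
Count of 10: 1

1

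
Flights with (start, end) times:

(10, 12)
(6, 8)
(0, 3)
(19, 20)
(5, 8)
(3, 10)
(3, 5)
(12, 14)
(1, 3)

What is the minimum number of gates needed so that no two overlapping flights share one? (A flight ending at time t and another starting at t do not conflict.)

3

Count concurrent intervals with a sweep; the peak is the room count.
Events (time:±→running): 0:+→1 1:+→2 3:-→1 3:-→0 3:+→1 3:+→2 5:-→1 5:+→2 6:+→3 … peak 3.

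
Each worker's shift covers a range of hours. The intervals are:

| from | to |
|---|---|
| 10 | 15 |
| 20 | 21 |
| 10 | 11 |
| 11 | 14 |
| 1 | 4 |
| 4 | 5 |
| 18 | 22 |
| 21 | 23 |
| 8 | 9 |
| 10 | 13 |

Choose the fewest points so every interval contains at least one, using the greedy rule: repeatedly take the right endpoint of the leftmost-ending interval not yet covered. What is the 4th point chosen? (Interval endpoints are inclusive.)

21

Sort by right endpoint; whenever an interval is uncovered, place a point at its right end.
Sorted: [1,4] [4,5] [8,9] [10,11] [10,13] [11,14] [10,15] [20,21] [18,22] [21,23]
{[1,4],[4,5]} hit by 4; {[8,9]} hit by 9; {[10,11],[10,13],[11,14],[10,15]} hit by 11; {[20,21],[18,22],[21,23]} hit by 21.
Points: 4, 9, 11, 21 (4 total).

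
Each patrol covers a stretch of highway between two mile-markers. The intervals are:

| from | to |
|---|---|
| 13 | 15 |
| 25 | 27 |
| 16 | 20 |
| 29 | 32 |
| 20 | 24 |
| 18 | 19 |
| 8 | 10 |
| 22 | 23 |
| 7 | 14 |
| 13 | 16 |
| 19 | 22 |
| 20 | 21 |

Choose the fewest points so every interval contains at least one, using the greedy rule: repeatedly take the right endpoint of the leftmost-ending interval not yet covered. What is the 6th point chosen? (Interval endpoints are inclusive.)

27

Sort by right endpoint; whenever an interval is uncovered, place a point at its right end.
By right end: [8,10]  [7,14]  [13,15]  [13,16]  [18,19]  [16,20]  [20,21]  [19,22]  [22,23]  [20,24]  [25,27]  [29,32]
[8,10] uncovered → point at 10; [13,15] uncovered → point at 15; [18,19] uncovered → point at 19; [20,21] uncovered → point at 21; [22,23] uncovered → point at 23; [25,27] uncovered → point at 27; [29,32] uncovered → point at 32.
Points: 10, 15, 19, 21, 23, 27, 32 (7 total).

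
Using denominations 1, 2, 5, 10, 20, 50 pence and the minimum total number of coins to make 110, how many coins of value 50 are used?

110 = 2×50 + 1×10
Count of 50: 2

2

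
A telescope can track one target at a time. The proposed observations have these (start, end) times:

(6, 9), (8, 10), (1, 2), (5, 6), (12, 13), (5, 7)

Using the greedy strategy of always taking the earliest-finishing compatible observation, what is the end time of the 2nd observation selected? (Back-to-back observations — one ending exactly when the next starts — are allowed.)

6

Sorted by end: (1,2)  (5,6)  (5,7)  (6,9)  (8,10)  (12,13)
take (1,2); take (5,6); take (6,9); take (12,13).
Selected: (1,2) (5,6) (6,9) (12,13)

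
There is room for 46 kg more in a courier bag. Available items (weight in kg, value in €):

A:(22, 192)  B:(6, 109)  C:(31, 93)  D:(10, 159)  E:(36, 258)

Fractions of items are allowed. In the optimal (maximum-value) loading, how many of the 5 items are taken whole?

3

Greedy by value/weight ratio, highest first.
Order: B (109/6=18.17) > D (159/10=15.90) > A (192/22=8.73) > E (258/36=7.17) > C (93/31=3.00)
Fill: take B (6 @ 109) → take D (10 @ 159) → take A (22 @ 192) → take 8/36 of E → 57.33; 46/46 used.
3 item(s) taken whole; one partial (take 8/36 of E).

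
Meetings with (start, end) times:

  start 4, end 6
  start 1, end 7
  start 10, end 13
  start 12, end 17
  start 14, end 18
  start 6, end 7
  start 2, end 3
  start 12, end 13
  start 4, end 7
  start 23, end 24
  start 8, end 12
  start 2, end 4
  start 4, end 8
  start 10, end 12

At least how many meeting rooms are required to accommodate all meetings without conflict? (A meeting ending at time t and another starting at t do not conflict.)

4

Events (time:±→running): 1:+→1 2:+→2 2:+→3 3:-→2 4:-→1 4:+→2 4:+→3 4:+→4 … peak 4.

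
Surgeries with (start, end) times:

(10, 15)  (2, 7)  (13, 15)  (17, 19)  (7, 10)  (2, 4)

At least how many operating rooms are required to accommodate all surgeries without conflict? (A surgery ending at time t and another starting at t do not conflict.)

2

Events (time:±→running): 2:+→1 2:+→2 … peak 2.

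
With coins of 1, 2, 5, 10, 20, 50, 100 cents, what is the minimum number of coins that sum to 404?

Use the largest denomination that fits, subtract, and repeat.
404 = 4×100 + 2×2
Total coins = 4 + 2 = 6

6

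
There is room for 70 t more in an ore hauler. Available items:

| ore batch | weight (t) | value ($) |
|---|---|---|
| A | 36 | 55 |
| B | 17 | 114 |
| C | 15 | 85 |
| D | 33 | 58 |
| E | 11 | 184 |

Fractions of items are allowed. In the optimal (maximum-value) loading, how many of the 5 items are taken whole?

Order: E (184/11=16.73) > B (114/17=6.71) > C (85/15=5.67) > D (58/33=1.76) > A (55/36=1.53)
Fill: take E (11 @ 184) → take B (17 @ 114) → take C (15 @ 85) → take 27/33 of D → 47.45; 70/70 used.
3 item(s) taken whole; one partial (take 27/33 of D).

3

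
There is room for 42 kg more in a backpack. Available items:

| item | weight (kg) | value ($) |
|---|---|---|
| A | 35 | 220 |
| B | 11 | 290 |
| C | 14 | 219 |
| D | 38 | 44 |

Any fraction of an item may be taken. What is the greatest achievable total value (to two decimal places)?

Greedy by value/weight ratio, highest first.
Order: B (290/11=26.36) > C (219/14=15.64) > A (220/35=6.29) > D (44/38=1.16)
Fill: take B (11 @ 290) → take C (14 @ 219) → take 17/35 of A → 106.86; 42/42 used.
Total value = 615.86

615.86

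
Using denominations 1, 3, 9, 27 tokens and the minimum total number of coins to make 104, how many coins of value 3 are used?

1

Use the largest denomination that fits, subtract, and repeat.
104 − 3×27→23 − 2×9→5 − 1×3→2 − 2×1→0
Count of 3: 1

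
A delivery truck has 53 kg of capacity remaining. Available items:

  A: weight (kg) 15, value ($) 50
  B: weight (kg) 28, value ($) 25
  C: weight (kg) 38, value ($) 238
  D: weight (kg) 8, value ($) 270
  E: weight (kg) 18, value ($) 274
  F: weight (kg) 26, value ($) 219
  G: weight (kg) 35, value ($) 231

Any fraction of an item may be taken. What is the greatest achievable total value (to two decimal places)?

Greedy by value/weight ratio, highest first.
Ratios (sorted): D 33.75, E 15.22, F 8.42, G 6.60, C 6.26, A 3.33, B 0.89
take D (8 @ 270); take E (18 @ 274); take F (26 @ 219); take 1/35 of G → 6.60. Capacity used 53/53.
Total value = 769.60

769.60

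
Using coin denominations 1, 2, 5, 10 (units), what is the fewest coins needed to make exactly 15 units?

2

Use the largest denomination that fits, subtract, and repeat.
15 − 1×10→5 − 1×5→0
Total coins = 1 + 1 = 2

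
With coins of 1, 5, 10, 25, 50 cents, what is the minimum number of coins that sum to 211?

Use the largest denomination that fits, subtract, and repeat.
211 = 4×50 + 1×10 + 1×1
Total coins = 4 + 1 + 1 = 6

6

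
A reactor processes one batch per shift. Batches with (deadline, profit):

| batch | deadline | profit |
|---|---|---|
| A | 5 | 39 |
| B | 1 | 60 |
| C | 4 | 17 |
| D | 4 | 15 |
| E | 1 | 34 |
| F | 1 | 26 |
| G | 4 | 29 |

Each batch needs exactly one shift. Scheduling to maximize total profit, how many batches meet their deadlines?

5

Profit order: B=60 A=39 E=34 G=29 F=26 C=17 D=15
Assign: B→slot 1, A→slot 5, E skipped, G→slot 4, F skipped, C→slot 3, D→slot 2.
Slots: [1:B] [2:D] [3:C] [4:G] [5:A]
5 of 7 scheduled.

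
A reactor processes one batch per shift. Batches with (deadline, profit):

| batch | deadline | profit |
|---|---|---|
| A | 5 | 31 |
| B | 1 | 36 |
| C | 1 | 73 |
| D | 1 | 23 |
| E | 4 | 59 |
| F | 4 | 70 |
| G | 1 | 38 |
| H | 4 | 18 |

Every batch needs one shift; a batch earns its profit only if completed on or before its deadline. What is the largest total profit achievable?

251

Take jobs in profit order; each goes to the latest open slot no later than its deadline.
By profit: C(d1,73), F(d4,70), E(d4,59), G(d1,38), B(d1,36), A(d5,31), D(d1,23), H(d4,18)
C→slot 1; F→slot 4; E→slot 3; G skipped; B skipped; A→slot 5; D skipped; H→slot 2.
Profit = 73 + 18 + 59 + 70 + 31 = 251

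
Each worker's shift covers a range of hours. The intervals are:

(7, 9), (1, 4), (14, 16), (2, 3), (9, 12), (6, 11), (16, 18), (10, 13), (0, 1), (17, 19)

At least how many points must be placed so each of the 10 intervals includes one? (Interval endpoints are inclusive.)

By right end: [0,1]  [2,3]  [1,4]  [7,9]  [6,11]  [9,12]  [10,13]  [14,16]  [16,18]  [17,19]
[0,1] uncovered → point at 1; [2,3] uncovered → point at 3; [7,9] uncovered → point at 9; [10,13] uncovered → point at 13; [14,16] uncovered → point at 16; [17,19] uncovered → point at 19.
Points: 1, 3, 9, 13, 16, 19 (6 total).

6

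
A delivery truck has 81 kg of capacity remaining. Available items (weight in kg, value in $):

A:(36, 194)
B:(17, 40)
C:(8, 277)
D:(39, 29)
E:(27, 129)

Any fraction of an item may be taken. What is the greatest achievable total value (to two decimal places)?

623.53

Order: C (277/8=34.62) > A (194/36=5.39) > E (129/27=4.78) > B (40/17=2.35) > D (29/39=0.74)
Fill: take C (8 @ 277) → take A (36 @ 194) → take E (27 @ 129) → take 10/17 of B → 23.53; 81/81 used.
Total value = 623.53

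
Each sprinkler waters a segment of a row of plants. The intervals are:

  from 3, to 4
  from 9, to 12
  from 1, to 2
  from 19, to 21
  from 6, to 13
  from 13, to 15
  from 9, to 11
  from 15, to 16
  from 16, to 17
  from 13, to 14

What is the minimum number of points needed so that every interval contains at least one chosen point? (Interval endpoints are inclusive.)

6

Sort by right endpoint; whenever an interval is uncovered, place a point at its right end.
By right end: [1,2]  [3,4]  [9,11]  [9,12]  [6,13]  [13,14]  [13,15]  [15,16]  [16,17]  [19,21]
[1,2] uncovered → point at 2; [3,4] uncovered → point at 4; [9,11] uncovered → point at 11; [13,14] uncovered → point at 14; [15,16] uncovered → point at 16; [19,21] uncovered → point at 21.
Points: 2, 4, 11, 14, 16, 21 (6 total).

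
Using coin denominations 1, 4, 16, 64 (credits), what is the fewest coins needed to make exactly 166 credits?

Use the largest denomination that fits, subtract, and repeat.
166 = 2×64 + 2×16 + 1×4 + 2×1
Total coins = 2 + 2 + 1 + 2 = 7

7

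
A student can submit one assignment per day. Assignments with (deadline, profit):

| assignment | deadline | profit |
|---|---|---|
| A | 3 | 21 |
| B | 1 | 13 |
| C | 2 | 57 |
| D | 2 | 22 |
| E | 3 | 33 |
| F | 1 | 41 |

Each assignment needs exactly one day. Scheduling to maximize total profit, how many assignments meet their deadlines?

3

Take jobs in profit order; each goes to the latest open slot no later than its deadline.
By profit: C(d2,57), F(d1,41), E(d3,33), D(d2,22), A(d3,21), B(d1,13)
C→slot 2; F→slot 1; E→slot 3; D skipped; A skipped; B skipped.
3 of 6 scheduled.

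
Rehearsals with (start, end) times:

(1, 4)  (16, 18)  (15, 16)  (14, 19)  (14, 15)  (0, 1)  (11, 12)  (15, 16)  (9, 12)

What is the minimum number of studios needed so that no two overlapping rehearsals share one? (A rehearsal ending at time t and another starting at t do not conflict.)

3

Count concurrent intervals with a sweep; the peak is the room count.
Events (time:±→running): 0:+→1 1:-→0 1:+→1 4:-→0 9:+→1 11:+→2 12:-→1 12:-→0 14:+→1 14:+→2 15:-→1 15:+→2 15:+→3 … peak 3.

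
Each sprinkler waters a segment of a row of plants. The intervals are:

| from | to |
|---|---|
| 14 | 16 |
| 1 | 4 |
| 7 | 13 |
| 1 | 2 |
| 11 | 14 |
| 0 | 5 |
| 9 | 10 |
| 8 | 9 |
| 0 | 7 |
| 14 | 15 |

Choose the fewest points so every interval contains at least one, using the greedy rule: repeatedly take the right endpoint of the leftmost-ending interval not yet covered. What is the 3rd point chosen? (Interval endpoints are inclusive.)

Sort by right endpoint; whenever an interval is uncovered, place a point at its right end.
Sorted: [1,2] [1,4] [0,5] [0,7] [8,9] [9,10] [7,13] [11,14] [14,15] [14,16]
{[1,2],[1,4],[0,5],[0,7]} hit by 2; {[8,9],[9,10],[7,13]} hit by 9; {[11,14],[14,15],[14,16]} hit by 14.
Points: 2, 9, 14 (3 total).

14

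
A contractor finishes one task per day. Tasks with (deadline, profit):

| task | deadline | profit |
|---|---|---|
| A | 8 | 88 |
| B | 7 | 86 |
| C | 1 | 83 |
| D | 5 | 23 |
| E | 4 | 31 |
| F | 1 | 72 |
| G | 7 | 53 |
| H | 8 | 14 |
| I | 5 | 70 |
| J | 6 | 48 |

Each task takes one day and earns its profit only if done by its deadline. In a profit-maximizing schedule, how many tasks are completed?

Profit order: A=88 B=86 C=83 F=72 I=70 G=53 J=48 E=31 D=23 H=14
Assign: A→slot 8, B→slot 7, C→slot 1, F skipped, I→slot 5, G→slot 6, J→slot 4, E→slot 3, D→slot 2, H skipped.
Slots: [1:C] [2:D] [3:E] [4:J] [5:I] [6:G] [7:B] [8:A]
8 of 10 scheduled.

8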